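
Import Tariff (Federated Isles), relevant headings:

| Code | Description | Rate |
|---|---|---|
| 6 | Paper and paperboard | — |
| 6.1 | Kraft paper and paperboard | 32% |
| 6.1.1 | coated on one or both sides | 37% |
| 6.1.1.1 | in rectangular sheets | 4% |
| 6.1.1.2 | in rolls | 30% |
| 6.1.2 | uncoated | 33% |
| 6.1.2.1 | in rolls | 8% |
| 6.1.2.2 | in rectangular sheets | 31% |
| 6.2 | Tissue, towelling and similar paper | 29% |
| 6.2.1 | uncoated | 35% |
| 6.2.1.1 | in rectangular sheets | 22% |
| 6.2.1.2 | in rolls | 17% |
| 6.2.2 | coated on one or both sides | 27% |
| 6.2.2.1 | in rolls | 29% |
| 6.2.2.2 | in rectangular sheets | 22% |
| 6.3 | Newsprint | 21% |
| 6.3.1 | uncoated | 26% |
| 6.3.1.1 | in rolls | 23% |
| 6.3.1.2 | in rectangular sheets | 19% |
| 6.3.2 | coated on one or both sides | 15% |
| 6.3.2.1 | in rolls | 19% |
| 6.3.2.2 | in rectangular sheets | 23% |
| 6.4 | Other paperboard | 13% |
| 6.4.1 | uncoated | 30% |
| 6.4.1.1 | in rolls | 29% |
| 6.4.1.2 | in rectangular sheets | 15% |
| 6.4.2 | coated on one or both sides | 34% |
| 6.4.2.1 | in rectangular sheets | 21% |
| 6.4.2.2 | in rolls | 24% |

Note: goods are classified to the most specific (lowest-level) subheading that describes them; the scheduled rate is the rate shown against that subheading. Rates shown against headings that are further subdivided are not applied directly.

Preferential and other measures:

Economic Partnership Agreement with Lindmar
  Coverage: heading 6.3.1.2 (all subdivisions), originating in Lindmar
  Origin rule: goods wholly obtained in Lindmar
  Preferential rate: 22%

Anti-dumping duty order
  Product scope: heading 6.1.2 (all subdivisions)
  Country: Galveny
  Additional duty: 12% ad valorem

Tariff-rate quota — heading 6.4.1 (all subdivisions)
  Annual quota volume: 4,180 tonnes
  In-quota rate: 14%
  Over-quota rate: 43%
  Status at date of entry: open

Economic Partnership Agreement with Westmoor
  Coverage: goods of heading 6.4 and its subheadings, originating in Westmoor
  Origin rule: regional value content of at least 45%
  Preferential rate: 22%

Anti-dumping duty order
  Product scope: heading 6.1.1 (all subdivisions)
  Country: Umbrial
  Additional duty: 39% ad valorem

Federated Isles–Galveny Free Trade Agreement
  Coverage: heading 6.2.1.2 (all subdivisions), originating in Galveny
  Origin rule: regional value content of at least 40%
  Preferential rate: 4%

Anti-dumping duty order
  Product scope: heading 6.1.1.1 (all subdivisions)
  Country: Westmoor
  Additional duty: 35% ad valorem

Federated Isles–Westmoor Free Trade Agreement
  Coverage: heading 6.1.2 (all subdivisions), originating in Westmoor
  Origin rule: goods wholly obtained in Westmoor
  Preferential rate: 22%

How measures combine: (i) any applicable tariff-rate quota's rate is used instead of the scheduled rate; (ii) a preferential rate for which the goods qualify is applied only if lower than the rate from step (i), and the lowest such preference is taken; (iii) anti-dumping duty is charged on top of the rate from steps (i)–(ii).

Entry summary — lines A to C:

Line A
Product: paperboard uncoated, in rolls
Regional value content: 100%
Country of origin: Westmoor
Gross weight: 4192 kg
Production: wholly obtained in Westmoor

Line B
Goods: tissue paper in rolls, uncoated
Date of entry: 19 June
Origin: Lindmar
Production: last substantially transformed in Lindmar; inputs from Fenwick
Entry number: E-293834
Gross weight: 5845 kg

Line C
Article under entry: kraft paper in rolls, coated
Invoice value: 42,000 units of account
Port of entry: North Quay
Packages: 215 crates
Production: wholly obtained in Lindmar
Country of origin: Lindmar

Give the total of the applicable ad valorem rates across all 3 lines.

61%

Line A: paperboard → 6.4; uncoated → 6.4.1; in rolls → 6.4.1.1. Scheduled 29%. quota on 6.4.1 open → in-quota 14%; Westmoor agreement on 6.4: RVC ≥ 45% → 22% available; Westmoor agreement on 6.1.2: 6.4.1.1 not covered; preference 22% not lower than 14% → no reduction. → 14%.
Line B: tissue paper → 6.2; uncoated → 6.2.1; in rolls → 6.2.1.2. Scheduled 17%. Lindmar agreement on 6.3.1.2: 6.2.1.2 not covered. → 17%.
Line C: kraft paper → 6.1; coated → 6.1.1; in rolls → 6.1.1.2. Scheduled 30%. Lindmar agreement on 6.3.1.2: 6.1.1.2 not covered. → 30%.
Sum: 14% + 17% + 30% = 61%.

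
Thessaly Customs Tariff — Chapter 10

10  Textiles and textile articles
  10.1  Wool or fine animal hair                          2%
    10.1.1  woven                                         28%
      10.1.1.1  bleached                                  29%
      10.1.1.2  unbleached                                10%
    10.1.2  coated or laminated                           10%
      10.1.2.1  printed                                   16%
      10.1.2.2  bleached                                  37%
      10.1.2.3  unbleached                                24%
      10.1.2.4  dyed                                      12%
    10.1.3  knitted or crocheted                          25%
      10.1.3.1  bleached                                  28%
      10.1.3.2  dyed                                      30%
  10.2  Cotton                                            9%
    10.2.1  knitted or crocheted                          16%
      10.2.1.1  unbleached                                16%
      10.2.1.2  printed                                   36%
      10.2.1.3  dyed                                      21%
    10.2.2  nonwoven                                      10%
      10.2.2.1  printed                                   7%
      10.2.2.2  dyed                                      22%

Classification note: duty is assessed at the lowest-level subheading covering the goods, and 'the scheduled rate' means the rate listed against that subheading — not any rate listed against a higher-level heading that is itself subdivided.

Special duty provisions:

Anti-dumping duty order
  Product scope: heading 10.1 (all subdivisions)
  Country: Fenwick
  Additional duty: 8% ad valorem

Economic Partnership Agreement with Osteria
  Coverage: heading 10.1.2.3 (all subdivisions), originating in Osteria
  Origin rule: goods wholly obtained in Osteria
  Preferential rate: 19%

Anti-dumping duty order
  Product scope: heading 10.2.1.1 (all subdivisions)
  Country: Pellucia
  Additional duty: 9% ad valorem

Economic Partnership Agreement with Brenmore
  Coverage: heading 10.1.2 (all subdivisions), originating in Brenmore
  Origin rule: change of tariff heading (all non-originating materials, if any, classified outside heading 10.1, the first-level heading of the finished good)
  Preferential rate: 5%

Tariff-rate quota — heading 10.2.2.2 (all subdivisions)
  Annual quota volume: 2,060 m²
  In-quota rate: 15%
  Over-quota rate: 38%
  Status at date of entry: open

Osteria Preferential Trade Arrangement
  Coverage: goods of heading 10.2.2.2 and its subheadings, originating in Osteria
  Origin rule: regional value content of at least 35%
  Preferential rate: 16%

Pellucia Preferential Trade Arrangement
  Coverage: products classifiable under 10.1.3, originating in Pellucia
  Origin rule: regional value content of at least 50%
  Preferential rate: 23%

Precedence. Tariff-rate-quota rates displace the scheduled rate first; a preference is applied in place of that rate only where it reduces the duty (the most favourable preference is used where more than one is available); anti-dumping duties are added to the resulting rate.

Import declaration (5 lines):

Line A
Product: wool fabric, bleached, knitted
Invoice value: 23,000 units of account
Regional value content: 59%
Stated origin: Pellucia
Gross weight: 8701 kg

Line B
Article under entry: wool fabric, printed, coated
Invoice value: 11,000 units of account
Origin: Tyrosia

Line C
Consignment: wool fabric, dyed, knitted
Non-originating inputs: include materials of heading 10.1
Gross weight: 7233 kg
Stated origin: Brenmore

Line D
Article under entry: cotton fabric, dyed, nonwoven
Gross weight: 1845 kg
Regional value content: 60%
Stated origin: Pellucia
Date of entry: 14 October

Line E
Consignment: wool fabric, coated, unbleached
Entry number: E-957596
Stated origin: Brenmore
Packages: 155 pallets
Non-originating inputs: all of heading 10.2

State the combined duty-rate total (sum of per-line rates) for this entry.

Line A: wool → 10.1; knitted → 10.1.3; bleached → 10.1.3.1. Scheduled 28%. Pellucia agreement on 10.1.3: RVC ≥ 50% → 23% available; preferential 23%. → 23%.
Line B: wool → 10.1; coated → 10.1.2; printed → 10.1.2.1. Scheduled 16%. No special measure applies. → 16%.
Line C: wool → 10.1; knitted → 10.1.3; dyed → 10.1.3.2. Scheduled 30%. Brenmore agreement on 10.1.2: 10.1.3.2 not covered. → 30%.
Line D: cotton → 10.2; nonwoven → 10.2.2; dyed → 10.2.2.2. Scheduled 22%. quota on 10.2.2.2 open → in-quota 15%; Pellucia agreement on 10.1.3: 10.2.2.2 not covered. → 15%.
Line E: wool → 10.1; coated → 10.1.2; unbleached → 10.1.2.3. Scheduled 24%. Brenmore agreement on 10.1.2: CTH met → 5% available; preferential 5%. → 5%.
Sum: 23% + 16% + 30% + 15% + 5% = 89%.

89%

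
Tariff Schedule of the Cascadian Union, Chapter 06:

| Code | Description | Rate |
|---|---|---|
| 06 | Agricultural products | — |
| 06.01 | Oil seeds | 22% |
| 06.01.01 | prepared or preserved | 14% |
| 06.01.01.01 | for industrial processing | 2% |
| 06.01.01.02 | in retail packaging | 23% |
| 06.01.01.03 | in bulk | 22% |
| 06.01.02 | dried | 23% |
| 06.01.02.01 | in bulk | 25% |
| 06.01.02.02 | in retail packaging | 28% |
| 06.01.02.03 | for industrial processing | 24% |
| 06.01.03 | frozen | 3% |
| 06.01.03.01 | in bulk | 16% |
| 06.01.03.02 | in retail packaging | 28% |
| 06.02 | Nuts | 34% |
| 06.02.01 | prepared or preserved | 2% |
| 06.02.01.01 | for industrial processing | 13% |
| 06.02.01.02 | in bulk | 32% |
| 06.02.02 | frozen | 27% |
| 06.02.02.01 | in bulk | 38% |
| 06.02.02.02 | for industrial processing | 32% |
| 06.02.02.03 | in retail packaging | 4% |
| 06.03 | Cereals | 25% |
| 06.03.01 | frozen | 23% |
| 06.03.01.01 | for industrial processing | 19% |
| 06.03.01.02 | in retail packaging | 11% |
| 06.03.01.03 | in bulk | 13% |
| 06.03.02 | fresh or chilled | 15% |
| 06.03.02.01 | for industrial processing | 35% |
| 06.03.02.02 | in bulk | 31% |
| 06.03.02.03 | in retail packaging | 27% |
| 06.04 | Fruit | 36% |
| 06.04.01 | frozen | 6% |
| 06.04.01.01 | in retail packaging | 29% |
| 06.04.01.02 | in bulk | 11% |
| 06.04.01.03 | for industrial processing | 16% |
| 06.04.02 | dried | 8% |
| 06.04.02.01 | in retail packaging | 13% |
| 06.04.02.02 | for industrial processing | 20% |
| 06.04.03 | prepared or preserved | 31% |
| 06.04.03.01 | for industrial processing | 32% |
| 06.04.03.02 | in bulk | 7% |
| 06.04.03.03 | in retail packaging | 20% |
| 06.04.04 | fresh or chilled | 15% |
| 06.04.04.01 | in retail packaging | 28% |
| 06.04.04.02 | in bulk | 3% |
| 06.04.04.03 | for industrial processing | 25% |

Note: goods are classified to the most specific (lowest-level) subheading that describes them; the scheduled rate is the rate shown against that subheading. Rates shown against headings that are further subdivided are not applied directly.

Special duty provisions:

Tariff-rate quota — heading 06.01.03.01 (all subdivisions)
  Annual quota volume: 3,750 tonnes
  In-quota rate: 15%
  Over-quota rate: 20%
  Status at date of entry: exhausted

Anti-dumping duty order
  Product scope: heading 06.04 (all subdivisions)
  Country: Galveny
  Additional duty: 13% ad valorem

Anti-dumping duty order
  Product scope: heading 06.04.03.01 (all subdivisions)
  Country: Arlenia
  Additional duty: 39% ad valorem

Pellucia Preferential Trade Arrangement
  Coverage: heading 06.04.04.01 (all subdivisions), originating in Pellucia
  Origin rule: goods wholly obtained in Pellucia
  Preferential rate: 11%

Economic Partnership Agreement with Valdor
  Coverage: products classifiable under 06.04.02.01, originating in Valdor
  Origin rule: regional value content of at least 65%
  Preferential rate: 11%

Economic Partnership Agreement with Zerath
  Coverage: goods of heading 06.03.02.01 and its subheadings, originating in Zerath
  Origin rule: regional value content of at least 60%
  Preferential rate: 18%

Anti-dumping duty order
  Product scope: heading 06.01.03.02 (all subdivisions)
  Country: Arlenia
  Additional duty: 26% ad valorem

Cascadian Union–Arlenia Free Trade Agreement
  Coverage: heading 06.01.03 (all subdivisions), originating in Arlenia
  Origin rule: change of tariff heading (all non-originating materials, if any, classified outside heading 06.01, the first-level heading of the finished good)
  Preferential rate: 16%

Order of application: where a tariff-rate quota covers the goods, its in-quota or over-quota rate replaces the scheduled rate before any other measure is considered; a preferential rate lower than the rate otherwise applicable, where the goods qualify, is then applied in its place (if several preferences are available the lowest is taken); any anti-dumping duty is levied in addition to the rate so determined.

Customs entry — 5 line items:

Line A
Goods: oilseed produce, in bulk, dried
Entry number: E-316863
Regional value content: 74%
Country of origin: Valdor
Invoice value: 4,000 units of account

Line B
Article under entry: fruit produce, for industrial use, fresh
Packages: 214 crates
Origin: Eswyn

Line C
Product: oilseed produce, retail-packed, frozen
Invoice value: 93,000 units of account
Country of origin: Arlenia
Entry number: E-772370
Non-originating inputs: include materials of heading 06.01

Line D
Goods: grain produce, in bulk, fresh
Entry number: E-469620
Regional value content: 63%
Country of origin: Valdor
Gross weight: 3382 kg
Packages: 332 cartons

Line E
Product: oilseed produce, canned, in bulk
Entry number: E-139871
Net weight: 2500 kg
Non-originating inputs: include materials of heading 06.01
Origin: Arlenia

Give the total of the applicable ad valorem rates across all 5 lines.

157%

Line A: oilseed → 06.01; dried → 06.01.02; in bulk → 06.01.02.01. Scheduled 25%. Valdor agreement on 06.04.02.01: 06.01.02.01 not covered. → 25%.
Line B: fruit → 06.04; fresh → 06.04.04; for industrial use → 06.04.04.03. Scheduled 25%. No special measure applies. → 25%.
Line C: oilseed → 06.01; frozen → 06.01.03; retail-packed → 06.01.03.02. Scheduled 28%. Arlenia agreement on 06.01.03: CTH not met; anti-dumping (Arlenia, 06.01.03.02): +26%; total 28% + 26% = 54%. → 54%.
Line D: grain → 06.03; fresh → 06.03.02; in bulk → 06.03.02.02. Scheduled 31%. Valdor agreement on 06.04.02.01: 06.03.02.02 not covered. → 31%.
Line E: oilseed → 06.01; canned → 06.01.01; in bulk → 06.01.01.03. Scheduled 22%. Arlenia agreement on 06.01.03: 06.01.01.03 not covered. → 22%.
Sum: 25% + 25% + 54% + 31% + 22% = 157%.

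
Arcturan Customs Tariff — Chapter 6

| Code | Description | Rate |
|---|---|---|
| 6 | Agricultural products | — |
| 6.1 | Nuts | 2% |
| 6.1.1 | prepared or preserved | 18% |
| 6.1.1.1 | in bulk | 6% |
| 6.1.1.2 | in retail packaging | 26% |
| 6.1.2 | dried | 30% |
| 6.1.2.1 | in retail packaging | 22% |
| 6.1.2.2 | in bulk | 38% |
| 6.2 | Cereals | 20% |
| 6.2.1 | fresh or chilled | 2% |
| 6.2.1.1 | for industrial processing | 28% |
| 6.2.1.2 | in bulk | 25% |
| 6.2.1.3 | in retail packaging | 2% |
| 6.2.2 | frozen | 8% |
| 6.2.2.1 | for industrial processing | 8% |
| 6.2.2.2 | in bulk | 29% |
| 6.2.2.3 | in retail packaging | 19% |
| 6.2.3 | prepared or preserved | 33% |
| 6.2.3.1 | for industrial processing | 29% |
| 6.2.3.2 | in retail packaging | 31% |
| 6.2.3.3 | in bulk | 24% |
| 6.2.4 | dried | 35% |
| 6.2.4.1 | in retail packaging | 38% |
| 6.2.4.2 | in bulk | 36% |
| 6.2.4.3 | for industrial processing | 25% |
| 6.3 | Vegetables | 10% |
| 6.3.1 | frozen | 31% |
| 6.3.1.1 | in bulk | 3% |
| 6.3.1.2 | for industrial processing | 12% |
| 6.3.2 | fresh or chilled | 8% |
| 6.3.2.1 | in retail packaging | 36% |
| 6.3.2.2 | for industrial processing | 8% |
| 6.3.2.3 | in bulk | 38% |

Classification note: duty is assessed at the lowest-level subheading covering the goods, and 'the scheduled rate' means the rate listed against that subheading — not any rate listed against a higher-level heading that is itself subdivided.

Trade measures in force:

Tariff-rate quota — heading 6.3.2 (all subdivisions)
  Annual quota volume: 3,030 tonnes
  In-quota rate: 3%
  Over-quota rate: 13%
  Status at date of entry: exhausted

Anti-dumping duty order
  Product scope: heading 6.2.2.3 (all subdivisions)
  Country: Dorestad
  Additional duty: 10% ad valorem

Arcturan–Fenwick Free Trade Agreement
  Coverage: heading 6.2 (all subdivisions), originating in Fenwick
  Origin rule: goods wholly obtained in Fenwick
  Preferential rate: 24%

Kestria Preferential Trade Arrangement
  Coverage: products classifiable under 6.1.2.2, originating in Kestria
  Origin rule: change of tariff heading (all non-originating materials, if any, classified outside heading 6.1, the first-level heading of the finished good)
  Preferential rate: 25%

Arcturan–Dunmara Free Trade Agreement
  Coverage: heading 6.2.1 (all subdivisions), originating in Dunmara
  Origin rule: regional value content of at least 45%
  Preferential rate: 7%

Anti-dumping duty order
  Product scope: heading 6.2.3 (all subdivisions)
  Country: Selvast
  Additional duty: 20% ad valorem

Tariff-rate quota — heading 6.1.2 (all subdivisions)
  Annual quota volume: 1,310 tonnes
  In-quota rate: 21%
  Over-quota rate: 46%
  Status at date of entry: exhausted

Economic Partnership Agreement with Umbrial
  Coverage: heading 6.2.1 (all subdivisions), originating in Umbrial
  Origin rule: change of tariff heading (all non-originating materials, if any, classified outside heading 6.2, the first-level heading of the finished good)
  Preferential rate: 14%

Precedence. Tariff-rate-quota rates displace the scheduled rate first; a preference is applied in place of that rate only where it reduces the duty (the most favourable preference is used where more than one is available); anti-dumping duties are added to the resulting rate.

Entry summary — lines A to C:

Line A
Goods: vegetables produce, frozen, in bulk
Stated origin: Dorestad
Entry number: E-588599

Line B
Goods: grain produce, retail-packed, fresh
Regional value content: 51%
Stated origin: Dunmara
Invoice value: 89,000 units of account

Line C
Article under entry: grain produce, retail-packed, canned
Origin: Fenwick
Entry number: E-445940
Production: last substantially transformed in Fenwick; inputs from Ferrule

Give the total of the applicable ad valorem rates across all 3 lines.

Line A: vegetables → 6.3; frozen → 6.3.1; in bulk → 6.3.1.1. Scheduled 3%. No special measure applies. → 3%.
Line B: grain → 6.2; fresh → 6.2.1; retail-packed → 6.2.1.3. Scheduled 2%. Dunmara agreement on 6.2.1: RVC ≥ 45% → 7% available; preference 7% not lower than 2% → no reduction. → 2%.
Line C: grain → 6.2; canned → 6.2.3; retail-packed → 6.2.3.2. Scheduled 31%. Fenwick agreement on 6.2: not wholly obtained. → 31%.
Sum: 3% + 2% + 31% = 36%.

36%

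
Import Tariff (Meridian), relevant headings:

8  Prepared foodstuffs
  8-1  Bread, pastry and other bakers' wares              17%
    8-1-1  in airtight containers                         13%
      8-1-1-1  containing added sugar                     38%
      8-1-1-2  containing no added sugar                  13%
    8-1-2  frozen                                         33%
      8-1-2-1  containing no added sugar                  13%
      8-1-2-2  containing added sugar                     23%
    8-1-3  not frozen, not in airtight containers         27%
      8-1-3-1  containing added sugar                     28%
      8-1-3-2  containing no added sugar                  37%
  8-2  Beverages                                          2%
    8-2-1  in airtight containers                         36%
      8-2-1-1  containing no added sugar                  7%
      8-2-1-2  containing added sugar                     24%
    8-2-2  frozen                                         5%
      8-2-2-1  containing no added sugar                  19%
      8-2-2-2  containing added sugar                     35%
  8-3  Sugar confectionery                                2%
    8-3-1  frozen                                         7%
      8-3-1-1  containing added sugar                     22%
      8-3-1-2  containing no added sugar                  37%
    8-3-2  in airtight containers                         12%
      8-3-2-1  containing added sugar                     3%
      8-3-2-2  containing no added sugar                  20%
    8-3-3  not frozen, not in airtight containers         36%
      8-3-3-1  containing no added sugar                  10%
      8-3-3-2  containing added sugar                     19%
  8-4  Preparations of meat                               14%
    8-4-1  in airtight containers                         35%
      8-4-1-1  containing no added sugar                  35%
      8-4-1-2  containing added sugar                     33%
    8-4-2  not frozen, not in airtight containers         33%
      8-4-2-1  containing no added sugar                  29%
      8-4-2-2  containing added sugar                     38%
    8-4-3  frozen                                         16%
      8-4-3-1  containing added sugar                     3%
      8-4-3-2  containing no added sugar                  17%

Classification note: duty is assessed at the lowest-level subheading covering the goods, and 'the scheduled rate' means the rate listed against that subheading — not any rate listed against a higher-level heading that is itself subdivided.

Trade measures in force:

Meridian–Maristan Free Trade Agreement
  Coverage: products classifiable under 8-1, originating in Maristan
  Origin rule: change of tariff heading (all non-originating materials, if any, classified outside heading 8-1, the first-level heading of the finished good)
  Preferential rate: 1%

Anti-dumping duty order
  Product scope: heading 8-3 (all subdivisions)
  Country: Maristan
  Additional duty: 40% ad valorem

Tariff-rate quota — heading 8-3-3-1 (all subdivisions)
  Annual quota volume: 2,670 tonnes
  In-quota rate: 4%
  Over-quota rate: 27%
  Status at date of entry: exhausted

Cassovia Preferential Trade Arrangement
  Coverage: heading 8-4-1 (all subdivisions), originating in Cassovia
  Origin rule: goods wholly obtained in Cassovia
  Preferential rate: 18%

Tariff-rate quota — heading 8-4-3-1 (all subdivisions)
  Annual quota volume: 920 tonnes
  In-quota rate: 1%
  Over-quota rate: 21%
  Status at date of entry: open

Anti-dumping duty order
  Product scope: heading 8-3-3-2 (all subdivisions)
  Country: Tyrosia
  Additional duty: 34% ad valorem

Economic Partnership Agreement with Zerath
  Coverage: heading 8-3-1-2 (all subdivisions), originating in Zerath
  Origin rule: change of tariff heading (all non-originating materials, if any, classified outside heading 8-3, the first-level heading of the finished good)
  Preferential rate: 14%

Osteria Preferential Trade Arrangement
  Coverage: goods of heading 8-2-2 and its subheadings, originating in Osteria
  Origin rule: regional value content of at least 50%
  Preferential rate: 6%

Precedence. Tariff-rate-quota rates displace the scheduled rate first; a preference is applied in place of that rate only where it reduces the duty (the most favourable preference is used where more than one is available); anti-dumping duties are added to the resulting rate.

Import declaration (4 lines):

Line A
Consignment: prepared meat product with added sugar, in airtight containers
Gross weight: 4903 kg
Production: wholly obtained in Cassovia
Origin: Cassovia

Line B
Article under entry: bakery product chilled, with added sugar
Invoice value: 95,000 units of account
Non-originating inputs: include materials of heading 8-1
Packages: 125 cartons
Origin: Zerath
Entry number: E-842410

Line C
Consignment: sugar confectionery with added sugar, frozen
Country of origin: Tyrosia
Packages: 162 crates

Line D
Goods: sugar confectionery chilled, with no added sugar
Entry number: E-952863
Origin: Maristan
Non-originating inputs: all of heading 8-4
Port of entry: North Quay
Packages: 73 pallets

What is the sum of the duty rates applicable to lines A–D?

135%

Line A: prepared meat product → 8-4; in airtight containers → 8-4-1; with added sugar → 8-4-1-2. Scheduled 33%. Cassovia agreement on 8-4-1: wholly obtained → 18% available; preferential 18%. → 18%.
Line B: bakery product → 8-1; chilled → 8-1-3; with added sugar → 8-1-3-1. Scheduled 28%. Zerath agreement on 8-3-1-2: 8-1-3-1 not covered. → 28%.
Line C: sugar confectionery → 8-3; frozen → 8-3-1; with added sugar → 8-3-1-1. Scheduled 22%. No special measure applies. → 22%.
Line D: sugar confectionery → 8-3; chilled → 8-3-3; with no added sugar → 8-3-3-1. Scheduled 10%. quota on 8-3-3-1 exhausted → over-quota 27%; Maristan agreement on 8-1: 8-3-3-1 not covered; anti-dumping (Maristan, 8-3): +40%; total 27% + 40% = 67%. → 67%.
Sum: 18% + 28% + 22% + 67% = 135%.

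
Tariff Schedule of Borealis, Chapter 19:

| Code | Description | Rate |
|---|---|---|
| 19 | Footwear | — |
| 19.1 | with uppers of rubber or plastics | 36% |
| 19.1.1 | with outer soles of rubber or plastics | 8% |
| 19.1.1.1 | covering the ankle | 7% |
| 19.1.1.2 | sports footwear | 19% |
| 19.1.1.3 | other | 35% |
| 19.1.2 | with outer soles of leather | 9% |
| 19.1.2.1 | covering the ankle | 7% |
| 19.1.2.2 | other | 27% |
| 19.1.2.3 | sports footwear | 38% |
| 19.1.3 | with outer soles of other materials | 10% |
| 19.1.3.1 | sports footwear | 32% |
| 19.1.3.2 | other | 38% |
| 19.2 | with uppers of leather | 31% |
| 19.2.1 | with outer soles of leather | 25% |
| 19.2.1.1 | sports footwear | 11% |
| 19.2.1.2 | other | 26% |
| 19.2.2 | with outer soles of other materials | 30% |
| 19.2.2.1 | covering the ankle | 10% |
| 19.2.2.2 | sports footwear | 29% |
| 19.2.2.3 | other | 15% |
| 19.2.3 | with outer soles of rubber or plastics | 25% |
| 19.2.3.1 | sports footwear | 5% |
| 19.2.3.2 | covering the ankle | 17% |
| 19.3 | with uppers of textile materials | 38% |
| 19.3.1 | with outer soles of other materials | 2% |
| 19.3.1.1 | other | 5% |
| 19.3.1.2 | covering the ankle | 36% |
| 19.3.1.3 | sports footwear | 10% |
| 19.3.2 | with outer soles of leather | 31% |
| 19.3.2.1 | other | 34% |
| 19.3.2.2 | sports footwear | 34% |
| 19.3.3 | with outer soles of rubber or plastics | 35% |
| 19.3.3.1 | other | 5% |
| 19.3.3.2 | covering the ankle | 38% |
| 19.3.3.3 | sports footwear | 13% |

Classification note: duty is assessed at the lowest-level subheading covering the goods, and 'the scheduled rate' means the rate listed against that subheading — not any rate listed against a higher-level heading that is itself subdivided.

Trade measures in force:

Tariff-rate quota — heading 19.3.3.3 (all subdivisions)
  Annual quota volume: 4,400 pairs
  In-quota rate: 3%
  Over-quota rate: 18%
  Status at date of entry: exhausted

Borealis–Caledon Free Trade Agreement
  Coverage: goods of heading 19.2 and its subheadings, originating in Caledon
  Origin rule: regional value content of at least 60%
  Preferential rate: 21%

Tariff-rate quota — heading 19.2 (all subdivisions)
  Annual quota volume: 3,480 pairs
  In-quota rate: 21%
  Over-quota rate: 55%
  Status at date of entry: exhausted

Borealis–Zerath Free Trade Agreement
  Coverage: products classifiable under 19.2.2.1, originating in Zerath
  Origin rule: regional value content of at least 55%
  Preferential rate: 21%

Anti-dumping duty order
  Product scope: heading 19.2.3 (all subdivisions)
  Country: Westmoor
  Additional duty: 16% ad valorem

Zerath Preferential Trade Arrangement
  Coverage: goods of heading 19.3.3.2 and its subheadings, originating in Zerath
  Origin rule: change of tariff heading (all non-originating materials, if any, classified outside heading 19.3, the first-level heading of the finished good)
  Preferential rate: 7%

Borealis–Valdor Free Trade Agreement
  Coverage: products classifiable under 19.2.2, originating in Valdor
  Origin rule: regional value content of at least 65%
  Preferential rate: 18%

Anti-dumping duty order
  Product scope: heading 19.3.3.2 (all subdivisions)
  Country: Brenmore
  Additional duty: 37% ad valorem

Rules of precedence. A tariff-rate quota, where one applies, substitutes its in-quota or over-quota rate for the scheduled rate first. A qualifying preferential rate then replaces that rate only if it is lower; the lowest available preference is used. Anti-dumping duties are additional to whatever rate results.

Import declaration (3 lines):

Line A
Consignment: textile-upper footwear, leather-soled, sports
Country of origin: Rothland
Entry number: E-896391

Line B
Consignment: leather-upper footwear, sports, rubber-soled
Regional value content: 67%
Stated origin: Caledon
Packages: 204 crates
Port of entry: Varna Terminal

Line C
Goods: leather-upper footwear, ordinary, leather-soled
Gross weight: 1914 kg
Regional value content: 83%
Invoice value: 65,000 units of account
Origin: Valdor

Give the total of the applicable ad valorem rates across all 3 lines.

Line A: textile-upper → 19.3; leather-soled → 19.3.2; sports → 19.3.2.2. Scheduled 34%. No special measure applies. → 34%.
Line B: leather-upper → 19.2; rubber-soled → 19.2.3; sports → 19.2.3.1. Scheduled 5%. quota on 19.2 exhausted → over-quota 55%; Caledon agreement on 19.2: RVC ≥ 60% → 21% available; preferential 21%. → 21%.
Line C: leather-upper → 19.2; leather-soled → 19.2.1; ordinary → 19.2.1.2. Scheduled 26%. quota on 19.2 exhausted → over-quota 55%; Valdor agreement on 19.2.2: 19.2.1.2 not covered. → 55%.
Sum: 34% + 21% + 55% = 110%.

110%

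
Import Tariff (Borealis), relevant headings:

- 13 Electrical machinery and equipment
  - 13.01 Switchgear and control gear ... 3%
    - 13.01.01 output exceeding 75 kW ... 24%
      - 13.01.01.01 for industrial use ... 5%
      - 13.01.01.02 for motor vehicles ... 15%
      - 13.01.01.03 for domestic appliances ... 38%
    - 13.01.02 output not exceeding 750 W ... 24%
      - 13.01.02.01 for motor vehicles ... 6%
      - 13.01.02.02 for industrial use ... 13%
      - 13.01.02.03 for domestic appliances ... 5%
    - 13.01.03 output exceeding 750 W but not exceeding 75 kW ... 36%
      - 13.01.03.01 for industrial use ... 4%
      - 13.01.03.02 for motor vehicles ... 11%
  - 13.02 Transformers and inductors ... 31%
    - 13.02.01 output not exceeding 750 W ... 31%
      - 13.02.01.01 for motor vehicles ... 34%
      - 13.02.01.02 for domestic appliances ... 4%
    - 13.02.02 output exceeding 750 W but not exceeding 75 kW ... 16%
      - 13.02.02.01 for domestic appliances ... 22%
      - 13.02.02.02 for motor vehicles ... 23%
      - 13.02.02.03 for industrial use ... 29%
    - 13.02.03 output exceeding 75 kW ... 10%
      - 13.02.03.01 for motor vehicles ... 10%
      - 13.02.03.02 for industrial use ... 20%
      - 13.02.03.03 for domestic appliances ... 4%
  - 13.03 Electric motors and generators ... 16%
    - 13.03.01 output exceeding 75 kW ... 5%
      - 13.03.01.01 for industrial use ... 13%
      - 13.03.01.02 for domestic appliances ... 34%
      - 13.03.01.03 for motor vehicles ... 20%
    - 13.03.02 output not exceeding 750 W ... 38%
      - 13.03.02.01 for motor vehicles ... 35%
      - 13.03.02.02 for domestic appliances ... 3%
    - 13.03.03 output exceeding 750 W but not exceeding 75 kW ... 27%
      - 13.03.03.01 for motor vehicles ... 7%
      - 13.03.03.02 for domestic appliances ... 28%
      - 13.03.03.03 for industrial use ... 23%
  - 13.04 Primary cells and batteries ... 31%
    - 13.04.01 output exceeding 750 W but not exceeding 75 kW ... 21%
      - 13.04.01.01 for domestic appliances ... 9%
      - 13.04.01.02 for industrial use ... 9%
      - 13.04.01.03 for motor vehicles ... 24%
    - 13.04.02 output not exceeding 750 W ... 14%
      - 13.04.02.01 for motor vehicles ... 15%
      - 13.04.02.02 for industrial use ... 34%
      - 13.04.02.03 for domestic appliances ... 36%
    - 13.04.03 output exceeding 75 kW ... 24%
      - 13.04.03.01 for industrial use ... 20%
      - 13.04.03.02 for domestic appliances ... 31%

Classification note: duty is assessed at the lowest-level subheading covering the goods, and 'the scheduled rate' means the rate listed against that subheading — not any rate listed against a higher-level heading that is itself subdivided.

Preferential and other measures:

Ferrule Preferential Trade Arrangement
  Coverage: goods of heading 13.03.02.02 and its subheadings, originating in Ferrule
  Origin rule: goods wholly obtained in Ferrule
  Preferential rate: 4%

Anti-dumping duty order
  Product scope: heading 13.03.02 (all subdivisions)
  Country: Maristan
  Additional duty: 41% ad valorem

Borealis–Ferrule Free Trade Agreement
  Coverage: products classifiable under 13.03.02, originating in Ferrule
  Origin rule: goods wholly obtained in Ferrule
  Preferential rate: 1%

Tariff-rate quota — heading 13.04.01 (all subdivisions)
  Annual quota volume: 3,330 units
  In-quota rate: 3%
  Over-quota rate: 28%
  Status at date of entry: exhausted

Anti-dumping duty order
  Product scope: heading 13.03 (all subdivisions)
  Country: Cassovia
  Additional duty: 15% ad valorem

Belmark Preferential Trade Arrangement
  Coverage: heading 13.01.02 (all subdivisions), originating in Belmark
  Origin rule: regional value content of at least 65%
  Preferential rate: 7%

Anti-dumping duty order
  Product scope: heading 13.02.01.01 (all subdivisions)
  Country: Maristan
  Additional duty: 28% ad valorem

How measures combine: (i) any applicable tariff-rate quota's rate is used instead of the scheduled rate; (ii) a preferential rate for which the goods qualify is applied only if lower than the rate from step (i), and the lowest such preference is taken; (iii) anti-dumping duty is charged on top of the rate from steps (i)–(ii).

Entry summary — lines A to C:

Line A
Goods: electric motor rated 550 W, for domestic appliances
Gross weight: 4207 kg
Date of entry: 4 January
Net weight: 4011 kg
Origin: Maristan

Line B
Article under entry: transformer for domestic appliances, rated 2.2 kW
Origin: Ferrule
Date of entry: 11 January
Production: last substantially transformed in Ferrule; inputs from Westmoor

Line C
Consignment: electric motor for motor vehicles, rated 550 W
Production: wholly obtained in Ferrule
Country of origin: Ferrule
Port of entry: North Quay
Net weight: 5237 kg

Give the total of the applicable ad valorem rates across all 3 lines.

Line A: electric motor → 13.03; rated 550 W → 13.03.02; for domestic appliances → 13.03.02.02. Scheduled 3%. anti-dumping (Maristan, 13.03.02): +41%; total 3% + 41% = 44%. → 44%.
Line B: transformer → 13.02; rated 2.2 kW → 13.02.02; for domestic appliances → 13.02.02.01. Scheduled 22%. Ferrule agreement on 13.03.02.02: 13.02.02.01 not covered; Ferrule agreement on 13.03.02: 13.02.02.01 not covered. → 22%.
Line C: electric motor → 13.03; rated 550 W → 13.03.02; for motor vehicles → 13.03.02.01. Scheduled 35%. Ferrule agreement on 13.03.02.02: 13.03.02.01 not covered; Ferrule agreement on 13.03.02: wholly obtained → 1% available; preferential 1%. → 1%.
Sum: 44% + 22% + 1% = 67%.

67%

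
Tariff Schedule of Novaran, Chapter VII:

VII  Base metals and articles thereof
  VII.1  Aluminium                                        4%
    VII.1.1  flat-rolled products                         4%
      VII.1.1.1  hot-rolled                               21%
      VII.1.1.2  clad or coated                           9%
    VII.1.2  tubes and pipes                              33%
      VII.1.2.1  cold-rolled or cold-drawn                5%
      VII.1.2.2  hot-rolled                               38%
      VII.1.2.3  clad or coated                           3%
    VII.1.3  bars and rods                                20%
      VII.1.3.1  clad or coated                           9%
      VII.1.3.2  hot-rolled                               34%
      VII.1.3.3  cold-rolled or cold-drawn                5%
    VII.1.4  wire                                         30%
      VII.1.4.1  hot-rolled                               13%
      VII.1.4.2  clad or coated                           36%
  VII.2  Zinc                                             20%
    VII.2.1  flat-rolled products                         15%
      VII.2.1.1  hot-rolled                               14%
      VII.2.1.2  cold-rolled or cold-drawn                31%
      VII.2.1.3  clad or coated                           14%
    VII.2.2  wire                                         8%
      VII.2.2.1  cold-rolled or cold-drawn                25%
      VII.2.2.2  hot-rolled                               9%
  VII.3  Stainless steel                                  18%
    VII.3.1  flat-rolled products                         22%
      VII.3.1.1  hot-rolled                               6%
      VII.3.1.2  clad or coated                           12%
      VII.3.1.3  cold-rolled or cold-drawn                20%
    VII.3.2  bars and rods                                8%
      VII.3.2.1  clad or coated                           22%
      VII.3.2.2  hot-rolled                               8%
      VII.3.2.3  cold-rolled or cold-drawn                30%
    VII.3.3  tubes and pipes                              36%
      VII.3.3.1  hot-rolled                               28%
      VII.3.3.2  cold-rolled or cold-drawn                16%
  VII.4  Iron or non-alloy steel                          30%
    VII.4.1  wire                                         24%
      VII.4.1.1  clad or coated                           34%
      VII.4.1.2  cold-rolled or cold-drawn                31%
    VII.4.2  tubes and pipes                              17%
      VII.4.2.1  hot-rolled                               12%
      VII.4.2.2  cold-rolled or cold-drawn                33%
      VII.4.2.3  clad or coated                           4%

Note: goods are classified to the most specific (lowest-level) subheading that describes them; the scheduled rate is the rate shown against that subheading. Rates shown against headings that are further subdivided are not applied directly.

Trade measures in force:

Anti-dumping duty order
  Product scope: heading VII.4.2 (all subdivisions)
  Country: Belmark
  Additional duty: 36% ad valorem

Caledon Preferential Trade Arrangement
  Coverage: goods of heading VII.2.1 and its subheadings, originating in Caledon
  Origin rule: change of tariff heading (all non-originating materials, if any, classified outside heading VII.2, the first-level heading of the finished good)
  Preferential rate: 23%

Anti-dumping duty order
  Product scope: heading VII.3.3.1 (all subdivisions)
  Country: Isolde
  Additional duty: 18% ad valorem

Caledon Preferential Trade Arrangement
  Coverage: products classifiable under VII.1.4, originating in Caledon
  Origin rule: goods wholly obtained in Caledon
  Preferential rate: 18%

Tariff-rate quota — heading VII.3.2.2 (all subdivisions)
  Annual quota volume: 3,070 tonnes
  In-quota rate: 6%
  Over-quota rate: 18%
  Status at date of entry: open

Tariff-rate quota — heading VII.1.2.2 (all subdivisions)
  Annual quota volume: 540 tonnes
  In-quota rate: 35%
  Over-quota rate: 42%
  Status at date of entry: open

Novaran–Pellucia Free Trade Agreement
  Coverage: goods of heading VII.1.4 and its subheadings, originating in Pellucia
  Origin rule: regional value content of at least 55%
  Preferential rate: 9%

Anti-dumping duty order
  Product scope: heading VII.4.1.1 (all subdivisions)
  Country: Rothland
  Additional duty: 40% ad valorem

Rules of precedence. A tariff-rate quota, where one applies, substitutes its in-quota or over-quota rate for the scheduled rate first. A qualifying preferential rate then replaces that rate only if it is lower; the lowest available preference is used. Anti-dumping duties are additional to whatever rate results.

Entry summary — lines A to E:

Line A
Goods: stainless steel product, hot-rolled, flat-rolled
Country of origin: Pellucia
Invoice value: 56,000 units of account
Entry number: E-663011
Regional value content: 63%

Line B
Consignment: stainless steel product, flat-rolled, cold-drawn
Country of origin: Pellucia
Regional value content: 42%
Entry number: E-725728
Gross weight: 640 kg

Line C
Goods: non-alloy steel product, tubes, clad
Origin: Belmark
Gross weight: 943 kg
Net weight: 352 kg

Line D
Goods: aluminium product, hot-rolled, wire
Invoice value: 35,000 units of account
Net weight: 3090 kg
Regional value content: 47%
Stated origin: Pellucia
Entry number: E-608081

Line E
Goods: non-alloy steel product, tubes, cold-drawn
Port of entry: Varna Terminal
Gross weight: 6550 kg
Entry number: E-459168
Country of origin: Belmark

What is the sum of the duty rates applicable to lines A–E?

Line A: stainless steel → VII.3; flat-rolled → VII.3.1; hot-rolled → VII.3.1.1. Scheduled 6%. Pellucia agreement on VII.1.4: VII.3.1.1 not covered. → 6%.
Line B: stainless steel → VII.3; flat-rolled → VII.3.1; cold-drawn → VII.3.1.3. Scheduled 20%. Pellucia agreement on VII.1.4: VII.3.1.3 not covered. → 20%.
Line C: non-alloy steel → VII.4; tubes → VII.4.2; clad → VII.4.2.3. Scheduled 4%. anti-dumping (Belmark, VII.4.2): +36%; total 4% + 36% = 40%. → 40%.
Line D: aluminium → VII.1; wire → VII.1.4; hot-rolled → VII.1.4.1. Scheduled 13%. Pellucia agreement on VII.1.4: RVC < 55%. → 13%.
Line E: non-alloy steel → VII.4; tubes → VII.4.2; cold-drawn → VII.4.2.2. Scheduled 33%. anti-dumping (Belmark, VII.4.2): +36%; total 33% + 36% = 69%. → 69%.
Sum: 6% + 20% + 40% + 13% + 69% = 148%.

148%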